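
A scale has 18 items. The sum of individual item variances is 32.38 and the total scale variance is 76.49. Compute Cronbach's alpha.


alpha = (k/(k-1)) * (1 - sum(si^2)/s_total^2)
= (18/17) * (1 - 32.38/76.49)
alpha = 0.6106

0.6106


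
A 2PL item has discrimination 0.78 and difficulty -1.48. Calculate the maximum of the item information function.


For 2PL, max info at theta = b = -1.48
I_max = a^2 / 4 = 0.78^2 / 4
= 0.6084 / 4
I_max = 0.1521

0.1521


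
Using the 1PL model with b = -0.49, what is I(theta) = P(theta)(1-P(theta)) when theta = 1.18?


P = 1/(1+exp(-(1.18--0.49))) = 0.8416
I = P*(1-P) = 0.8416 * 0.1584
I = 0.1333

0.1333


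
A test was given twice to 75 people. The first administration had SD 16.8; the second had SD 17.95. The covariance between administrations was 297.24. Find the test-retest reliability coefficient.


r = cov(X,Y) / (SD_X * SD_Y)
r = 297.24 / (16.8 * 17.95)
r = 297.24 / 301.56
r = 0.9857

0.9857


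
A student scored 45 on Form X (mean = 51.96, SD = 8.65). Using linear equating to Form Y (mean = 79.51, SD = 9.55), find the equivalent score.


slope = SD_Y / SD_X = 9.55 / 8.65 ~ 1.104
intercept = mean_Y - slope * mean_X = 79.51 - (9.55 / 8.65) * 51.96 ~ 22.1438
Y = slope * X + intercept. To avoid rounding drift from the rounded slope/intercept, evaluate the equivalent form Y = mean_Y + SD_Y * (X - mean_X) / SD_X at full precision:
Y = 79.51 + 9.55 * (45 - 51.96) / 8.65
Y = 79.51 - 9.55 * 6.96 / 8.65
Y = 79.51 - 66.468 / 8.65
Y = 79.51 - 7.6842
Y = 71.8258

71.8258


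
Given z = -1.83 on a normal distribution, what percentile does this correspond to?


CDF(z) = 0.5 * (1 + erf(z/sqrt(2)))
erf(-1.294) = -0.9328
CDF = 0.0336
Percentile rank = 0.0336 * 100 = 3.36

3.36


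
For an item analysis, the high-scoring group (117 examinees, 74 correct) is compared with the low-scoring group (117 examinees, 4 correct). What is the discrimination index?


p_upper = 74/117 = 0.6325
p_lower = 4/117 = 0.0342
D = 0.6325 - 0.0342 = 0.5983

0.5983


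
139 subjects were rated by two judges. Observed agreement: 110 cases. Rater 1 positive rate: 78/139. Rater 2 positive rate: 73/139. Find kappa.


P_o = 110/139 = 0.791367
P_e = (78*73 + 61*66) / 19321 = 0.50308
kappa = (P_o - P_e) / (1 - P_e)
kappa = (0.791367 - 0.50308) / (1 - 0.50308)
kappa = 0.5801

0.5801


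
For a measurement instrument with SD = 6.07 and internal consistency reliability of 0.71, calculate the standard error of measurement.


SEM = SD * sqrt(1 - rxx)
SEM = 6.07 * sqrt(1 - 0.71)
SEM = 6.07 * sqrt(0.29) = 6.07 * 0.538516
SEM = 3.2688

3.2688


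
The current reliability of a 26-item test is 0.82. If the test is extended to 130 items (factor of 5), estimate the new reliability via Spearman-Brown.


r_new = (n * rxx) / (1 + (n-1) * rxx)
r_new = (5 * 0.82) / (1 + 4 * 0.82)
r_new = 4.1 / 4.28
r_new = 0.9579

0.9579


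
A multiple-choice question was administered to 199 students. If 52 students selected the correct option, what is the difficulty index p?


Item difficulty p = number correct / total examinees
p = 52 / 199
p = 0.2613

0.2613


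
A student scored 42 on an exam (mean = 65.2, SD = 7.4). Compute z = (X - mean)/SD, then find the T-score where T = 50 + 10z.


z = (X - mean) / SD = (42 - 65.2) / 7.4
z = -23.2 / 7.4
z = -3.1351
T-score = T = 50 + 10z
Carry z at full precision (z = -23.2 / 7.4) into the conversion:
T-score = 50 + 10 * (-23.2 / 7.4) = 50 + -232 / 7.4
T-score = 50 + -31.3514
T-score = 18.6486

18.6486


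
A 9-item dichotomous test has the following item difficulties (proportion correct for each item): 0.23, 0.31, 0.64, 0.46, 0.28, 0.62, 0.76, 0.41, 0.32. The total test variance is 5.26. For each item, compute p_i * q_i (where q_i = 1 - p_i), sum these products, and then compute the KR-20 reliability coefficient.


For each item, compute p_i * q_i:
  Item 1: 0.23 * 0.77 = 0.1771
  Item 2: 0.31 * 0.69 = 0.2139
  Item 3: 0.64 * 0.36 = 0.2304
  Item 4: 0.46 * 0.54 = 0.2484
  Item 5: 0.28 * 0.72 = 0.2016
  Item 6: 0.62 * 0.38 = 0.2356
  Item 7: 0.76 * 0.24 = 0.1824
  Item 8: 0.41 * 0.59 = 0.2419
  Item 9: 0.32 * 0.68 = 0.2176
Sum(p_i * q_i) = 0.1771 + 0.2139 + 0.2304 + 0.2484 + 0.2016 + 0.2356 + 0.1824 + 0.2419 + 0.2176 = 1.9489
KR-20 = (k/(k-1)) * (1 - Sum(p_i*q_i) / Var_total)
= (9/8) * (1 - 1.9489/5.26)
= 1.125 * 0.6295
KR-20 = 0.7082

0.7082


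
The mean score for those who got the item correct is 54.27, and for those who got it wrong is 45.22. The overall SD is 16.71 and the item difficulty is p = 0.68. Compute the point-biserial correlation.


q = 1 - p = 0.32
rpb = ((M1 - M0) / SD) * sqrt(p * q)
rpb = ((54.27 - 45.22) / 16.71) * sqrt(0.68 * 0.32)
rpb = 0.2526

0.2526


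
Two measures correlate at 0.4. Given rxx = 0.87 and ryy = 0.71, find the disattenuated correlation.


r_corrected = rxy / sqrt(rxx * ryy)
= 0.4 / sqrt(0.87 * 0.71)
= 0.4 / sqrt(0.6177)
= 0.4 / 0.785939
r_corrected = 0.5089

0.5089


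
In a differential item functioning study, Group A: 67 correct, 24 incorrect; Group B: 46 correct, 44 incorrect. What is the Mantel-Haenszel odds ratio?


Odds_A = 67/24 = 2.7917
Odds_B = 46/44 = 1.0455
OR = Odds_A / Odds_B = 2.7917 / 1.0455
Exactly, OR = (67 * 44) / (24 * 46) = 2948 / 1104
OR = 2.6703

2.6703


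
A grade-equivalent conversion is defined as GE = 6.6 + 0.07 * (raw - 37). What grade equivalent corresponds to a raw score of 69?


raw - median = 69 - 37 = 32
slope * diff = 0.07 * 32 = 2.24
GE = 6.6 + 2.24
GE = 8.84

8.84


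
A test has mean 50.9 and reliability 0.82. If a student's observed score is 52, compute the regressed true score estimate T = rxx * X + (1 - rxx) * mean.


T_est = rxx * X + (1 - rxx) * mean
T_est = 0.82 * 52 + 0.18 * 50.9
T_est = 42.64 + 9.162
T_est = 51.802

51.802


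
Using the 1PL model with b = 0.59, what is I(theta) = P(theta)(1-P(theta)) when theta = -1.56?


P = 1/(1+exp(-(-1.56-0.59))) = 0.1043
I = P*(1-P) = 0.1043 * 0.8957
I = 0.0934

0.0934


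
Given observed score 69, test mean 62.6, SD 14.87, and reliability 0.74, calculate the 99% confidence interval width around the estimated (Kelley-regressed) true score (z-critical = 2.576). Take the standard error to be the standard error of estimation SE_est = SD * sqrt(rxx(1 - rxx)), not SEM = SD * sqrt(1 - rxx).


True score estimate = 0.74*69 + 0.26*62.6 = 67.336
SE_est = SD * sqrt(rxx * (1 - rxx)) = 14.87 * sqrt(0.74 * 0.26) = 14.87 * sqrt(0.1924) = 6.522491
CI = T_est +/- z * SE_est, so width = 2 * z * SE_est = 2 * 2.576 * 6.522491
Width = 33.6039

33.6039


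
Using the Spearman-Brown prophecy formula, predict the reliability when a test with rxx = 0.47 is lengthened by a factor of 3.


r_new = (n * rxx) / (1 + (n-1) * rxx)
r_new = (3 * 0.47) / (1 + 2 * 0.47)
r_new = 1.41 / 1.94
r_new = 0.7268

0.7268


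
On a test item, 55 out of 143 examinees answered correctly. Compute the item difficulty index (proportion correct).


Item difficulty p = number correct / total examinees
p = 55 / 143
p = 0.3846

0.3846


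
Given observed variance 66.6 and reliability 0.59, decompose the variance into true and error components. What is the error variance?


var_true = rxx * var_obs = 0.59 * 66.6 = 39.294
var_error = var_obs - var_true
var_error = 66.6 - 39.294
var_error = 27.306

27.306


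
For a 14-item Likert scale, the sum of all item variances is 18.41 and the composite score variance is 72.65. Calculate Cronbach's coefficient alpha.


alpha = (k/(k-1)) * (1 - sum(si^2)/s_total^2)
= (14/13) * (1 - 18.41/72.65)
alpha = 0.804

0.804


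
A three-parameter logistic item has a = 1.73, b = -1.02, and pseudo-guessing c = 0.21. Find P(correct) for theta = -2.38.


logit = 1.73*(-2.38 - -1.02) = -2.3528
P* = 1/(1 + exp(--2.3528)) = 0.0868
P = 0.21 + (1 - 0.21) * 0.0868
P = 0.2786

0.2786


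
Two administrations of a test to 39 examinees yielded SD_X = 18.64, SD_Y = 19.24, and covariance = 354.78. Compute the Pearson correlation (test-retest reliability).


r = cov(X,Y) / (SD_X * SD_Y)
r = 354.78 / (18.64 * 19.24)
r = 354.78 / 358.6336
r = 0.9893

0.9893


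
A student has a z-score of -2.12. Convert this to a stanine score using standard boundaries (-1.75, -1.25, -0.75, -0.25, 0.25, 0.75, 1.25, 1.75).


Stanine boundaries: [-1.75, -1.25, -0.75, -0.25, 0.25, 0.75, 1.25, 1.75]
z = -2.12
Check each boundary:
  z < -1.75
  z < -1.25
  z < -0.75
  z < -0.25
  z < 0.25
  z < 0.75
  z < 1.25
  z < 1.75
Highest qualifying boundary gives stanine = 1

1


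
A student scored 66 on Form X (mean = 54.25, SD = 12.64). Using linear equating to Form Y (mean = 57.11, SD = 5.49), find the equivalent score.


slope = SD_Y / SD_X = 5.49 / 12.64 ~ 0.4343
intercept = mean_Y - slope * mean_X = 57.11 - (5.49 / 12.64) * 54.25 ~ 33.5473
Y = slope * X + intercept. To avoid rounding drift from the rounded slope/intercept, evaluate the equivalent form Y = mean_Y + SD_Y * (X - mean_X) / SD_X at full precision:
Y = 57.11 + 5.49 * (66 - 54.25) / 12.64
Y = 57.11 + 5.49 * 11.75 / 12.64
Y = 57.11 + 64.5075 / 12.64
Y = 57.11 + 5.1034
Y = 62.2134

62.2134


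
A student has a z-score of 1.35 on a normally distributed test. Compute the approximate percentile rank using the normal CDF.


CDF(z) = 0.5 * (1 + erf(z/sqrt(2)))
erf(0.9546) = 0.823
CDF = 0.9115
Percentile rank = 0.9115 * 100 = 91.15

91.15


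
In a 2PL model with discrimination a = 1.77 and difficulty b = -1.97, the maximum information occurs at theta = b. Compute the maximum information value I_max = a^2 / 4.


For 2PL, max info at theta = b = -1.97
I_max = a^2 / 4 = 1.77^2 / 4
= 3.1329 / 4
I_max = 0.7832

0.7832


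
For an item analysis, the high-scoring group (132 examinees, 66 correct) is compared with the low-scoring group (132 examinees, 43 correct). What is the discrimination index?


p_upper = 66/132 = 0.5
p_lower = 43/132 = 0.3258
D = 0.5 - 0.3258 = 0.1742

0.1742


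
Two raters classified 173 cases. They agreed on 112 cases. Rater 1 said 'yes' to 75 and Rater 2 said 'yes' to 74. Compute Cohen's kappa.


P_o = 112/173 = 0.647399
P_e = (75*74 + 98*99) / 29929 = 0.509606
kappa = (P_o - P_e) / (1 - P_e)
kappa = (0.647399 - 0.509606) / (1 - 0.509606)
kappa = 0.281

0.281


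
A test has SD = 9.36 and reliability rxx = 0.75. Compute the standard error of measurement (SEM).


SEM = SD * sqrt(1 - rxx)
SEM = 9.36 * sqrt(1 - 0.75)
SEM = 9.36 * sqrt(0.25) = 9.36 * 0.5
SEM = 4.68

4.68


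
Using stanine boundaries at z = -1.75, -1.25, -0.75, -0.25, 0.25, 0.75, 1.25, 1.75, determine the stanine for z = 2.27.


Stanine boundaries: [-1.75, -1.25, -0.75, -0.25, 0.25, 0.75, 1.25, 1.75]
z = 2.27
Check each boundary:
  z >= -1.75 -> could be stanine 2
  z >= -1.25 -> could be stanine 3
  z >= -0.75 -> could be stanine 4
  z >= -0.25 -> could be stanine 5
  z >= 0.25 -> could be stanine 6
  z >= 0.75 -> could be stanine 7
  z >= 1.25 -> could be stanine 8
  z >= 1.75 -> could be stanine 9
Highest qualifying boundary gives stanine = 9

9


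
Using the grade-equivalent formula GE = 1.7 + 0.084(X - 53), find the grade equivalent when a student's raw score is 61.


raw - median = 61 - 53 = 8
slope * diff = 0.084 * 8 = 0.672
GE = 1.7 + 0.672
GE = 2.372

2.372


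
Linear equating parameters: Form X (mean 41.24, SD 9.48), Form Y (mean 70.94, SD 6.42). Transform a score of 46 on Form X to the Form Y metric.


slope = SD_Y / SD_X = 6.42 / 9.48 ~ 0.6772
intercept = mean_Y - slope * mean_X = 70.94 - (6.42 / 9.48) * 41.24 ~ 43.0116
Y = slope * X + intercept. To avoid rounding drift from the rounded slope/intercept, evaluate the equivalent form Y = mean_Y + SD_Y * (X - mean_X) / SD_X at full precision:
Y = 70.94 + 6.42 * (46 - 41.24) / 9.48
Y = 70.94 + 6.42 * 4.76 / 9.48
Y = 70.94 + 30.5592 / 9.48
Y = 70.94 + 3.2235
Y = 74.1635

74.1635


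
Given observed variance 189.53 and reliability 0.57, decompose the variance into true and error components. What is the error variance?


var_true = rxx * var_obs = 0.57 * 189.53 = 108.0321
var_error = var_obs - var_true
var_error = 189.53 - 108.0321
var_error = 81.4979

81.4979


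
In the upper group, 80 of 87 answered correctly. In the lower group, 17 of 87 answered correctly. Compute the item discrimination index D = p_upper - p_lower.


p_upper = 80/87 = 0.9195
p_lower = 17/87 = 0.1954
D = 0.9195 - 0.1954 = 0.7241

0.7241


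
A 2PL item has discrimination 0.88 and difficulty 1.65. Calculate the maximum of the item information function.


For 2PL, max info at theta = b = 1.65
I_max = a^2 / 4 = 0.88^2 / 4
= 0.7744 / 4
I_max = 0.1936

0.1936


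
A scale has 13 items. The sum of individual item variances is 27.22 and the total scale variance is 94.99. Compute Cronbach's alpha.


alpha = (k/(k-1)) * (1 - sum(si^2)/s_total^2)
= (13/12) * (1 - 27.22/94.99)
alpha = 0.7729

0.7729


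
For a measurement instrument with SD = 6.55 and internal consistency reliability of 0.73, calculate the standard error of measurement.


SEM = SD * sqrt(1 - rxx)
SEM = 6.55 * sqrt(1 - 0.73)
SEM = 6.55 * sqrt(0.27) = 6.55 * 0.519615
SEM = 3.4035

3.4035


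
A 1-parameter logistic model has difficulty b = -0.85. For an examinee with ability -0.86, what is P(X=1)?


theta - b = -0.86 - -0.85 = -0.01
exp(-(theta - b)) = exp(0.01) = 1.0101
P = 1 / (1 + 1.0101)
P = 0.4975

0.4975


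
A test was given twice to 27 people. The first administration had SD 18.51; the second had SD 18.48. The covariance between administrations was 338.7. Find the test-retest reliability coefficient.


r = cov(X,Y) / (SD_X * SD_Y)
r = 338.7 / (18.51 * 18.48)
r = 338.7 / 342.0648
r = 0.9902

0.9902


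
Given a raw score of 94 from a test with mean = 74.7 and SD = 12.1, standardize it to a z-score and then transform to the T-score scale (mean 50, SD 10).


z = (X - mean) / SD = (94 - 74.7) / 12.1
z = 19.3 / 12.1
z = 1.595
T-score = T = 50 + 10z
Carry z at full precision (z = 19.3 / 12.1) into the conversion:
T-score = 50 + 10 * (19.3 / 12.1) = 50 + 193 / 12.1
T-score = 50 + 15.9504
T-score = 65.9504

65.9504


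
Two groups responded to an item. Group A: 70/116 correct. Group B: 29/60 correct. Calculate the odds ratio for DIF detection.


Odds_A = 70/46 = 1.5217
Odds_B = 29/31 = 0.9355
OR = Odds_A / Odds_B = 1.5217 / 0.9355
Exactly, OR = (70 * 31) / (46 * 29) = 2170 / 1334
OR = 1.6267

1.6267


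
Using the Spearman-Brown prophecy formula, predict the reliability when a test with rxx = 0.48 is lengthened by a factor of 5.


r_new = (n * rxx) / (1 + (n-1) * rxx)
r_new = (5 * 0.48) / (1 + 4 * 0.48)
r_new = 2.4 / 2.92
r_new = 0.8219

0.8219


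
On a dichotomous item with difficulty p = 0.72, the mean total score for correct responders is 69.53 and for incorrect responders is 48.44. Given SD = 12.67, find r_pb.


q = 1 - p = 0.28
rpb = ((M1 - M0) / SD) * sqrt(p * q)
rpb = ((69.53 - 48.44) / 12.67) * sqrt(0.72 * 0.28)
rpb = 0.7474

0.7474


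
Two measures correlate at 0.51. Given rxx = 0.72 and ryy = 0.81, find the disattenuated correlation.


r_corrected = rxy / sqrt(rxx * ryy)
= 0.51 / sqrt(0.72 * 0.81)
= 0.51 / sqrt(0.5832)
= 0.51 / 0.763675
r_corrected = 0.6678

0.6678


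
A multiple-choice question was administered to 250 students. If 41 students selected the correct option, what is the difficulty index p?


Item difficulty p = number correct / total examinees
p = 41 / 250
p = 0.164

0.164


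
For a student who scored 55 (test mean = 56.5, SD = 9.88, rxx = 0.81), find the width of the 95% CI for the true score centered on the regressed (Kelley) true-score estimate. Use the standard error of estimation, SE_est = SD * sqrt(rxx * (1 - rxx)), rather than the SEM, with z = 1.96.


True score estimate = 0.81*55 + 0.19*56.5 = 55.285
SE_est = SD * sqrt(rxx * (1 - rxx)) = 9.88 * sqrt(0.81 * 0.19) = 9.88 * sqrt(0.1539) = 3.875933
CI = T_est +/- z * SE_est, so width = 2 * z * SE_est = 2 * 1.96 * 3.875933
Width = 15.1937

15.1937


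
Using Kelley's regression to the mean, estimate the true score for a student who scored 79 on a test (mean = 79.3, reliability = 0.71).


T_est = rxx * X + (1 - rxx) * mean
T_est = 0.71 * 79 + 0.29 * 79.3
T_est = 56.09 + 22.997
T_est = 79.087

79.087


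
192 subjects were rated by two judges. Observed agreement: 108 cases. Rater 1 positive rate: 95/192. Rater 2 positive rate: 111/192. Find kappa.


P_o = 108/192 = 0.5625
P_e = (95*111 + 97*81) / 36864 = 0.499186
kappa = (P_o - P_e) / (1 - P_e)
kappa = (0.5625 - 0.499186) / (1 - 0.499186)
kappa = 0.1264

0.1264


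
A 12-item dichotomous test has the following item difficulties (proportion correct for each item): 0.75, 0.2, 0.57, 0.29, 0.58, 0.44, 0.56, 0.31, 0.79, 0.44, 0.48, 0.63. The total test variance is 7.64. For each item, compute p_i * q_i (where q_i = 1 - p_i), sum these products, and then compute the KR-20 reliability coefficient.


For each item, compute p_i * q_i:
  Item 1: 0.75 * 0.25 = 0.1875
  Item 2: 0.2 * 0.8 = 0.16
  Item 3: 0.57 * 0.43 = 0.2451
  Item 4: 0.29 * 0.71 = 0.2059
  Item 5: 0.58 * 0.42 = 0.2436
  Item 6: 0.44 * 0.56 = 0.2464
  Item 7: 0.56 * 0.44 = 0.2464
  Item 8: 0.31 * 0.69 = 0.2139
  Item 9: 0.79 * 0.21 = 0.1659
  Item 10: 0.44 * 0.56 = 0.2464
  Item 11: 0.48 * 0.52 = 0.2496
  Item 12: 0.63 * 0.37 = 0.2331
Sum(p_i * q_i) = 0.1875 + 0.16 + 0.2451 + 0.2059 + 0.2436 + 0.2464 + 0.2464 + 0.2139 + 0.1659 + 0.2464 + 0.2496 + 0.2331 = 2.6438
KR-20 = (k/(k-1)) * (1 - Sum(p_i*q_i) / Var_total)
= (12/11) * (1 - 2.6438/7.64)
= 1.0909 * 0.654
KR-20 = 0.7134

0.7134


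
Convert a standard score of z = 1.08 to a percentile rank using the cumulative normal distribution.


CDF(z) = 0.5 * (1 + erf(z/sqrt(2)))
erf(0.7637) = 0.7199
CDF = 0.8599
Percentile rank = 0.8599 * 100 = 85.99

85.99


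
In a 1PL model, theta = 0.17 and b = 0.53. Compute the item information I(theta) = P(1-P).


P = 1/(1+exp(-(0.17-0.53))) = 0.411
I = P*(1-P) = 0.411 * 0.589
I = 0.2421

0.2421


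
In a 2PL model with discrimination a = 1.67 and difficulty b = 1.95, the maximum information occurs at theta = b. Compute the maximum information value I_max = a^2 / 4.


For 2PL, max info at theta = b = 1.95
I_max = a^2 / 4 = 1.67^2 / 4
= 2.7889 / 4
I_max = 0.6972

0.6972


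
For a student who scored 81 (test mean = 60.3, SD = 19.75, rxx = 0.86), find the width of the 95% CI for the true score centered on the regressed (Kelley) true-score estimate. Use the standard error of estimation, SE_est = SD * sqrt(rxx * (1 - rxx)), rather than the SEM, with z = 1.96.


True score estimate = 0.86*81 + 0.14*60.3 = 78.102
SE_est = SD * sqrt(rxx * (1 - rxx)) = 19.75 * sqrt(0.86 * 0.14) = 19.75 * sqrt(0.1204) = 6.852994
CI = T_est +/- z * SE_est, so width = 2 * z * SE_est = 2 * 1.96 * 6.852994
Width = 26.8637

26.8637


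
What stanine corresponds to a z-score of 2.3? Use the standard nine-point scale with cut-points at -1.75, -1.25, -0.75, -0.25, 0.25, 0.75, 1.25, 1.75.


Stanine boundaries: [-1.75, -1.25, -0.75, -0.25, 0.25, 0.75, 1.25, 1.75]
z = 2.3
Check each boundary:
  z >= -1.75 -> could be stanine 2
  z >= -1.25 -> could be stanine 3
  z >= -0.75 -> could be stanine 4
  z >= -0.25 -> could be stanine 5
  z >= 0.25 -> could be stanine 6
  z >= 0.75 -> could be stanine 7
  z >= 1.25 -> could be stanine 8
  z >= 1.75 -> could be stanine 9
Highest qualifying boundary gives stanine = 9

9


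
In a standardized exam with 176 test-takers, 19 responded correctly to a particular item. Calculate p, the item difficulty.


Item difficulty p = number correct / total examinees
p = 19 / 176
p = 0.108

0.108


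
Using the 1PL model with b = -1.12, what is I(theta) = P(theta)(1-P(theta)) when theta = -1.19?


P = 1/(1+exp(-(-1.19--1.12))) = 0.4825
I = P*(1-P) = 0.4825 * 0.5175
I = 0.2497

0.2497


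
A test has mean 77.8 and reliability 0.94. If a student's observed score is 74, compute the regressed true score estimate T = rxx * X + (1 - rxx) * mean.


T_est = rxx * X + (1 - rxx) * mean
T_est = 0.94 * 74 + 0.06 * 77.8
T_est = 69.56 + 4.668
T_est = 74.228

74.228


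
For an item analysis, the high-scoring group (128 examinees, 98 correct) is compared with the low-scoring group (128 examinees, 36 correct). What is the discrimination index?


p_upper = 98/128 = 0.7656
p_lower = 36/128 = 0.2812
D = 0.7656 - 0.2812 = 0.4844

0.4844


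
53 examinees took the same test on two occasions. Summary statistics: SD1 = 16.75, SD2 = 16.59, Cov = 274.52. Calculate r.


r = cov(X,Y) / (SD_X * SD_Y)
r = 274.52 / (16.75 * 16.59)
r = 274.52 / 277.8825
r = 0.9879

0.9879


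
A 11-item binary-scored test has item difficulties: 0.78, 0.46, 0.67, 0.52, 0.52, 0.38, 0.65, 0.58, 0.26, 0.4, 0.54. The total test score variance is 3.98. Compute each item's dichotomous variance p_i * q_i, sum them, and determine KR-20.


For each item, compute p_i * q_i:
  Item 1: 0.78 * 0.22 = 0.1716
  Item 2: 0.46 * 0.54 = 0.2484
  Item 3: 0.67 * 0.33 = 0.2211
  Item 4: 0.52 * 0.48 = 0.2496
  Item 5: 0.52 * 0.48 = 0.2496
  Item 6: 0.38 * 0.62 = 0.2356
  Item 7: 0.65 * 0.35 = 0.2275
  Item 8: 0.58 * 0.42 = 0.2436
  Item 9: 0.26 * 0.74 = 0.1924
  Item 10: 0.4 * 0.6 = 0.24
  Item 11: 0.54 * 0.46 = 0.2484
Sum(p_i * q_i) = 0.1716 + 0.2484 + 0.2211 + 0.2496 + 0.2496 + 0.2356 + 0.2275 + 0.2436 + 0.1924 + 0.24 + 0.2484 = 2.5278
KR-20 = (k/(k-1)) * (1 - Sum(p_i*q_i) / Var_total)
= (11/10) * (1 - 2.5278/3.98)
= 1.1 * 0.3649
KR-20 = 0.4014

0.4014


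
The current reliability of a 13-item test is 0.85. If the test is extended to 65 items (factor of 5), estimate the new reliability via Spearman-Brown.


r_new = (n * rxx) / (1 + (n-1) * rxx)
r_new = (5 * 0.85) / (1 + 4 * 0.85)
r_new = 4.25 / 4.4
r_new = 0.9659

0.9659


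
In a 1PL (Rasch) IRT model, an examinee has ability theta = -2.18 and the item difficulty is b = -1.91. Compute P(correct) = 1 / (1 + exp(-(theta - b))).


theta - b = -2.18 - -1.91 = -0.27
exp(-(theta - b)) = exp(0.27) = 1.31
P = 1 / (1 + 1.31)
P = 0.4329

0.4329


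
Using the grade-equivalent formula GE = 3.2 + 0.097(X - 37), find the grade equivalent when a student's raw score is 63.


raw - median = 63 - 37 = 26
slope * diff = 0.097 * 26 = 2.522
GE = 3.2 + 2.522
GE = 5.722

5.722


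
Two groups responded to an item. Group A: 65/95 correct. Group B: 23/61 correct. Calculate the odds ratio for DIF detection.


Odds_A = 65/30 = 2.1667
Odds_B = 23/38 = 0.6053
OR = Odds_A / Odds_B = 2.1667 / 0.6053
Exactly, OR = (65 * 38) / (30 * 23) = 2470 / 690
OR = 3.5797

3.5797


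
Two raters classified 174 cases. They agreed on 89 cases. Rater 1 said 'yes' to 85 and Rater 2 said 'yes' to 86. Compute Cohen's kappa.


P_o = 89/174 = 0.511494
P_e = (85*86 + 89*88) / 30276 = 0.500132
kappa = (P_o - P_e) / (1 - P_e)
kappa = (0.511494 - 0.500132) / (1 - 0.500132)
kappa = 0.0227

0.0227


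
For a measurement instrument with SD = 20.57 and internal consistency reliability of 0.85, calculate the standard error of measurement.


SEM = SD * sqrt(1 - rxx)
SEM = 20.57 * sqrt(1 - 0.85)
SEM = 20.57 * sqrt(0.15) = 20.57 * 0.387298
SEM = 7.9667

7.9667


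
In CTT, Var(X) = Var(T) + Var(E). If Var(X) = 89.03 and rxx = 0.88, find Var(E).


var_true = rxx * var_obs = 0.88 * 89.03 = 78.3464
var_error = var_obs - var_true
var_error = 89.03 - 78.3464
var_error = 10.6836

10.6836


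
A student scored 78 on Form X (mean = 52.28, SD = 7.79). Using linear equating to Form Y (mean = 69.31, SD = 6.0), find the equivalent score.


slope = SD_Y / SD_X = 6.0 / 7.79 ~ 0.7702
intercept = mean_Y - slope * mean_X = 69.31 - (6.0 / 7.79) * 52.28 ~ 29.043
Y = slope * X + intercept. To avoid rounding drift from the rounded slope/intercept, evaluate the equivalent form Y = mean_Y + SD_Y * (X - mean_X) / SD_X at full precision:
Y = 69.31 + 6.0 * (78 - 52.28) / 7.79
Y = 69.31 + 6.0 * 25.72 / 7.79
Y = 69.31 + 154.32 / 7.79
Y = 69.31 + 19.81
Y = 89.12

89.12


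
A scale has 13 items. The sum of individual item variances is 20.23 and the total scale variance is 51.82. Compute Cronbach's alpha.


alpha = (k/(k-1)) * (1 - sum(si^2)/s_total^2)
= (13/12) * (1 - 20.23/51.82)
alpha = 0.6604

0.6604


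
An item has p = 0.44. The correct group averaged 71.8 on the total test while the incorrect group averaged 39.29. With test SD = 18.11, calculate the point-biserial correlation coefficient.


q = 1 - p = 0.56
rpb = ((M1 - M0) / SD) * sqrt(p * q)
rpb = ((71.8 - 39.29) / 18.11) * sqrt(0.44 * 0.56)
rpb = 0.8911

0.8911


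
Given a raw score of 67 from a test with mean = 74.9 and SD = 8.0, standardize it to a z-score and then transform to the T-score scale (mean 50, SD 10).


z = (X - mean) / SD = (67 - 74.9) / 8.0
z = -7.9 / 8.0
z = -0.9875
T-score = T = 50 + 10z
Carry z at full precision (z = -7.9 / 8.0) into the conversion:
T-score = 50 + 10 * (-7.9 / 8.0) = 50 + -79 / 8.0
T-score = 50 + -9.875
T-score = 40.125

40.125


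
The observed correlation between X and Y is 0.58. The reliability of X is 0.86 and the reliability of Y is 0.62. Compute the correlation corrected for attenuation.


r_corrected = rxy / sqrt(rxx * ryy)
= 0.58 / sqrt(0.86 * 0.62)
= 0.58 / sqrt(0.5332)
= 0.58 / 0.730205
r_corrected = 0.7943

0.7943


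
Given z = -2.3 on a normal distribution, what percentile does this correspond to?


CDF(z) = 0.5 * (1 + erf(z/sqrt(2)))
erf(-1.6263) = -0.9786
CDF = 0.0107
Percentile rank = 0.0107 * 100 = 1.07

1.07


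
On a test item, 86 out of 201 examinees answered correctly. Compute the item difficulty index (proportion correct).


Item difficulty p = number correct / total examinees
p = 86 / 201
p = 0.4279

0.4279


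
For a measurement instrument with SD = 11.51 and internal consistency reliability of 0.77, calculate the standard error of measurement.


SEM = SD * sqrt(1 - rxx)
SEM = 11.51 * sqrt(1 - 0.77)
SEM = 11.51 * sqrt(0.23) = 11.51 * 0.479583
SEM = 5.52

5.52


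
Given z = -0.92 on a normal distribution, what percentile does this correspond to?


CDF(z) = 0.5 * (1 + erf(z/sqrt(2)))
erf(-0.6505) = -0.6424
CDF = 0.1788
Percentile rank = 0.1788 * 100 = 17.88

17.88


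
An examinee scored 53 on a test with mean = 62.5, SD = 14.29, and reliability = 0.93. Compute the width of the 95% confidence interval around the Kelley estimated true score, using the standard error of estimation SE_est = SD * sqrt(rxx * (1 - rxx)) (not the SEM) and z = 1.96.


True score estimate = 0.93*53 + 0.07*62.5 = 53.665
SE_est = SD * sqrt(rxx * (1 - rxx)) = 14.29 * sqrt(0.93 * 0.07) = 14.29 * sqrt(0.0651) = 3.646051
CI = T_est +/- z * SE_est, so width = 2 * z * SE_est = 2 * 1.96 * 3.646051
Width = 14.2925

14.2925


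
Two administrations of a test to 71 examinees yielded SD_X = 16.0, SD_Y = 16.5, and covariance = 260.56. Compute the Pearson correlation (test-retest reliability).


r = cov(X,Y) / (SD_X * SD_Y)
r = 260.56 / (16.0 * 16.5)
r = 260.56 / 264.0
r = 0.987

0.987


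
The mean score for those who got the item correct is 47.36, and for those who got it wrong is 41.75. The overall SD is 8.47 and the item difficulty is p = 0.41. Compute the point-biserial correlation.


q = 1 - p = 0.59
rpb = ((M1 - M0) / SD) * sqrt(p * q)
rpb = ((47.36 - 41.75) / 8.47) * sqrt(0.41 * 0.59)
rpb = 0.3258

0.3258


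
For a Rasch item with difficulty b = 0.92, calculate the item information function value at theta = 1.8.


P = 1/(1+exp(-(1.8-0.92))) = 0.7068
I = P*(1-P) = 0.7068 * 0.2932
I = 0.2072

0.2072


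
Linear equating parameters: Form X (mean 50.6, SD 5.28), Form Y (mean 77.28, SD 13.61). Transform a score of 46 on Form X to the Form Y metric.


slope = SD_Y / SD_X = 13.61 / 5.28 ~ 2.5777
intercept = mean_Y - slope * mean_X = 77.28 - (13.61 / 5.28) * 50.6 ~ -53.1492
Y = slope * X + intercept. To avoid rounding drift from the rounded slope/intercept, evaluate the equivalent form Y = mean_Y + SD_Y * (X - mean_X) / SD_X at full precision:
Y = 77.28 + 13.61 * (46 - 50.6) / 5.28
Y = 77.28 - 13.61 * 4.6 / 5.28
Y = 77.28 - 62.606 / 5.28
Y = 77.28 - 11.8572
Y = 65.4228

65.4228


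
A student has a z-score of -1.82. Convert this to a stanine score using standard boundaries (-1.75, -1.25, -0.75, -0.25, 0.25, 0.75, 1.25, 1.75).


Stanine boundaries: [-1.75, -1.25, -0.75, -0.25, 0.25, 0.75, 1.25, 1.75]
z = -1.82
Check each boundary:
  z < -1.75
  z < -1.25
  z < -0.75
  z < -0.25
  z < 0.25
  z < 0.75
  z < 1.25
  z < 1.75
Highest qualifying boundary gives stanine = 1

1


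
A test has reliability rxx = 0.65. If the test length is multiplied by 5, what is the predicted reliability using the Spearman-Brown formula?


r_new = (n * rxx) / (1 + (n-1) * rxx)
r_new = (5 * 0.65) / (1 + 4 * 0.65)
r_new = 3.25 / 3.6
r_new = 0.9028

0.9028


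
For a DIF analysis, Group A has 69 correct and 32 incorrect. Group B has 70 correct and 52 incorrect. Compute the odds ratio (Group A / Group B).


Odds_A = 69/32 = 2.1562
Odds_B = 70/52 = 1.3462
OR = Odds_A / Odds_B = 2.1562 / 1.3462
Exactly, OR = (69 * 52) / (32 * 70) = 3588 / 2240
OR = 1.6018

1.6018


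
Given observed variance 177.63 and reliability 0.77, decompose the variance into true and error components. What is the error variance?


var_true = rxx * var_obs = 0.77 * 177.63 = 136.7751
var_error = var_obs - var_true
var_error = 177.63 - 136.7751
var_error = 40.8549

40.8549


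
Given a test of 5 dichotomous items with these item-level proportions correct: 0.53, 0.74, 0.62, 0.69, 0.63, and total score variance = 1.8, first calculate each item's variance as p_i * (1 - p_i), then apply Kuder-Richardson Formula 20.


For each item, compute p_i * q_i:
  Item 1: 0.53 * 0.47 = 0.2491
  Item 2: 0.74 * 0.26 = 0.1924
  Item 3: 0.62 * 0.38 = 0.2356
  Item 4: 0.69 * 0.31 = 0.2139
  Item 5: 0.63 * 0.37 = 0.2331
Sum(p_i * q_i) = 0.2491 + 0.1924 + 0.2356 + 0.2139 + 0.2331 = 1.1241
KR-20 = (k/(k-1)) * (1 - Sum(p_i*q_i) / Var_total)
= (5/4) * (1 - 1.1241/1.8)
= 1.25 * 0.3755
KR-20 = 0.4694

0.4694


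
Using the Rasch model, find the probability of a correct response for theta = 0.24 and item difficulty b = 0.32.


theta - b = 0.24 - 0.32 = -0.08
exp(-(theta - b)) = exp(0.08) = 1.0833
P = 1 / (1 + 1.0833)
P = 0.48

0.48


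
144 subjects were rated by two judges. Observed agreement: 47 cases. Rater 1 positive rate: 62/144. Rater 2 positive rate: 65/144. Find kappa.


P_o = 47/144 = 0.326389
P_e = (62*65 + 82*79) / 20736 = 0.506752
kappa = (P_o - P_e) / (1 - P_e)
kappa = (0.326389 - 0.506752) / (1 - 0.506752)
kappa = -0.3657

-0.3657


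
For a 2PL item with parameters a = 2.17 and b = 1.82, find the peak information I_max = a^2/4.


For 2PL, max info at theta = b = 1.82
I_max = a^2 / 4 = 2.17^2 / 4
= 4.7089 / 4
I_max = 1.1772

1.1772


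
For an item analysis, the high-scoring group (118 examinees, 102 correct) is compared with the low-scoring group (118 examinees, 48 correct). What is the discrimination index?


p_upper = 102/118 = 0.8644
p_lower = 48/118 = 0.4068
D = 0.8644 - 0.4068 = 0.4576

0.4576


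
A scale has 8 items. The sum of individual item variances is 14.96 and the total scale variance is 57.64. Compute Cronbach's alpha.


alpha = (k/(k-1)) * (1 - sum(si^2)/s_total^2)
= (8/7) * (1 - 14.96/57.64)
alpha = 0.8462

0.8462


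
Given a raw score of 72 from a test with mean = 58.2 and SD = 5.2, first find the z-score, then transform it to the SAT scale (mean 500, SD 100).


z = (X - mean) / SD = (72 - 58.2) / 5.2
z = 13.8 / 5.2
z = 2.6538
SAT-scale = SAT = 500 + 100z
Carry z at full precision (z = 13.8 / 5.2) into the conversion:
SAT-scale = 500 + 100 * (13.8 / 5.2) = 500 + 1380 / 5.2
SAT-scale = 500 + 265.3846
SAT-scale = 765.3846

765.3846


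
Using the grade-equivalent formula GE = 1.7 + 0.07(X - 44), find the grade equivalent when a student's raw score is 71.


raw - median = 71 - 44 = 27
slope * diff = 0.07 * 27 = 1.89
GE = 1.7 + 1.89
GE = 3.59

3.59


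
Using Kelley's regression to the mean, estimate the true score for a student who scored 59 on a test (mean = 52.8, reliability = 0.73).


T_est = rxx * X + (1 - rxx) * mean
T_est = 0.73 * 59 + 0.27 * 52.8
T_est = 43.07 + 14.256
T_est = 57.326

57.326


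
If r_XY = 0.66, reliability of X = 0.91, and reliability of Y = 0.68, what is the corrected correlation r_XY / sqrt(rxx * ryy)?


r_corrected = rxy / sqrt(rxx * ryy)
= 0.66 / sqrt(0.91 * 0.68)
= 0.66 / sqrt(0.6188)
= 0.66 / 0.786638
r_corrected = 0.839

0.839


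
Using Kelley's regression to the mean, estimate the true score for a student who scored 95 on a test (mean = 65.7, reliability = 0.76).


T_est = rxx * X + (1 - rxx) * mean
T_est = 0.76 * 95 + 0.24 * 65.7
T_est = 72.2 + 15.768
T_est = 87.968

87.968


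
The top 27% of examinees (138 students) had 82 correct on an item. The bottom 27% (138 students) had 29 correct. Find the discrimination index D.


p_upper = 82/138 = 0.5942
p_lower = 29/138 = 0.2101
D = 0.5942 - 0.2101 = 0.3841

0.3841


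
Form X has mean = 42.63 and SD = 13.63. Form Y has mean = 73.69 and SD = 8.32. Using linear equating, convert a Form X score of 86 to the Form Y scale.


slope = SD_Y / SD_X = 8.32 / 13.63 ~ 0.6104
intercept = mean_Y - slope * mean_X = 73.69 - (8.32 / 13.63) * 42.63 ~ 47.6679
Y = slope * X + intercept. To avoid rounding drift from the rounded slope/intercept, evaluate the equivalent form Y = mean_Y + SD_Y * (X - mean_X) / SD_X at full precision:
Y = 73.69 + 8.32 * (86 - 42.63) / 13.63
Y = 73.69 + 8.32 * 43.37 / 13.63
Y = 73.69 + 360.8384 / 13.63
Y = 73.69 + 26.4738
Y = 100.1638

100.1638


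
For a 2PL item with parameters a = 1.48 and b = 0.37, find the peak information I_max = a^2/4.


For 2PL, max info at theta = b = 0.37
I_max = a^2 / 4 = 1.48^2 / 4
= 2.1904 / 4
I_max = 0.5476

0.5476


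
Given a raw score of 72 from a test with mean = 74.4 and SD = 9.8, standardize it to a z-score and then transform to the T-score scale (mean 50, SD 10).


z = (X - mean) / SD = (72 - 74.4) / 9.8
z = -2.4 / 9.8
z = -0.2449
T-score = T = 50 + 10z
Carry z at full precision (z = -2.4 / 9.8) into the conversion:
T-score = 50 + 10 * (-2.4 / 9.8) = 50 + -24 / 9.8
T-score = 50 + -2.449
T-score = 47.551

47.551


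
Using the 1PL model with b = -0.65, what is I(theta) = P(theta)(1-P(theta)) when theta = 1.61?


P = 1/(1+exp(-(1.61--0.65))) = 0.9055
I = P*(1-P) = 0.9055 * 0.0945
I = 0.0856

0.0856


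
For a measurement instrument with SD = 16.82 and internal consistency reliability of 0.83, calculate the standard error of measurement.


SEM = SD * sqrt(1 - rxx)
SEM = 16.82 * sqrt(1 - 0.83)
SEM = 16.82 * sqrt(0.17) = 16.82 * 0.412311
SEM = 6.9351

6.9351


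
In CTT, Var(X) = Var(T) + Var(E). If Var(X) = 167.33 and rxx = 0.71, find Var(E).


var_true = rxx * var_obs = 0.71 * 167.33 = 118.8043
var_error = var_obs - var_true
var_error = 167.33 - 118.8043
var_error = 48.5257

48.5257


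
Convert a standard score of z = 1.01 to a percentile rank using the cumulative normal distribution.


CDF(z) = 0.5 * (1 + erf(z/sqrt(2)))
erf(0.7142) = 0.6875
CDF = 0.8438
Percentile rank = 0.8438 * 100 = 84.38

84.38


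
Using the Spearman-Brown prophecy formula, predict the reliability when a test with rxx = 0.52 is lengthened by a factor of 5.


r_new = (n * rxx) / (1 + (n-1) * rxx)
r_new = (5 * 0.52) / (1 + 4 * 0.52)
r_new = 2.6 / 3.08
r_new = 0.8442

0.8442


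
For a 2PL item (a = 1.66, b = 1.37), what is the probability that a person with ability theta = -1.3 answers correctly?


a*(theta - b) = 1.66 * (-1.3 - 1.37) = -4.4322
exp(--4.4322) = 84.1163
P = 1 / (1 + 84.1163)
P = 0.0117

0.0117


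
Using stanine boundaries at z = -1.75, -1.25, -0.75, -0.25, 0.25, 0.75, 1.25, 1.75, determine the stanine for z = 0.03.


Stanine boundaries: [-1.75, -1.25, -0.75, -0.25, 0.25, 0.75, 1.25, 1.75]
z = 0.03
Check each boundary:
  z >= -1.75 -> could be stanine 2
  z >= -1.25 -> could be stanine 3
  z >= -0.75 -> could be stanine 4
  z >= -0.25 -> could be stanine 5
  z < 0.25
  z < 0.75
  z < 1.25
  z < 1.75
Highest qualifying boundary gives stanine = 5

5


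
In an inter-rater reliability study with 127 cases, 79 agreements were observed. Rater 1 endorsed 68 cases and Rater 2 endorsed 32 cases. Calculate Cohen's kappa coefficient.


P_o = 79/127 = 0.622047
P_e = (68*32 + 59*95) / 16129 = 0.482423
kappa = (P_o - P_e) / (1 - P_e)
kappa = (0.622047 - 0.482423) / (1 - 0.482423)
kappa = 0.2698

0.2698


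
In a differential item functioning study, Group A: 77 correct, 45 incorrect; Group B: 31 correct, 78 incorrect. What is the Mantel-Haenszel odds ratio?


Odds_A = 77/45 = 1.7111
Odds_B = 31/78 = 0.3974
OR = Odds_A / Odds_B = 1.7111 / 0.3974
Exactly, OR = (77 * 78) / (45 * 31) = 6006 / 1395
OR = 4.3054

4.3054


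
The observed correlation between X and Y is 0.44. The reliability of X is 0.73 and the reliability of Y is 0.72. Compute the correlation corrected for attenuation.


r_corrected = rxy / sqrt(rxx * ryy)
= 0.44 / sqrt(0.73 * 0.72)
= 0.44 / sqrt(0.5256)
= 0.44 / 0.724983
r_corrected = 0.6069

0.6069


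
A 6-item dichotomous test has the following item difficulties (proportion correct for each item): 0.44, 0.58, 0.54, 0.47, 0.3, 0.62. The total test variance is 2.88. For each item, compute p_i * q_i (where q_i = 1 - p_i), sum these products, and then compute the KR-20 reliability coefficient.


For each item, compute p_i * q_i:
  Item 1: 0.44 * 0.56 = 0.2464
  Item 2: 0.58 * 0.42 = 0.2436
  Item 3: 0.54 * 0.46 = 0.2484
  Item 4: 0.47 * 0.53 = 0.2491
  Item 5: 0.3 * 0.7 = 0.21
  Item 6: 0.62 * 0.38 = 0.2356
Sum(p_i * q_i) = 0.2464 + 0.2436 + 0.2484 + 0.2491 + 0.21 + 0.2356 = 1.4331
KR-20 = (k/(k-1)) * (1 - Sum(p_i*q_i) / Var_total)
= (6/5) * (1 - 1.4331/2.88)
= 1.2 * 0.5024
KR-20 = 0.6029

0.6029


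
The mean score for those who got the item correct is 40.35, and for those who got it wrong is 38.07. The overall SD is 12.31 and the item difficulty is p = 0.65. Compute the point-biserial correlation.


q = 1 - p = 0.35
rpb = ((M1 - M0) / SD) * sqrt(p * q)
rpb = ((40.35 - 38.07) / 12.31) * sqrt(0.65 * 0.35)
rpb = 0.0883

0.0883


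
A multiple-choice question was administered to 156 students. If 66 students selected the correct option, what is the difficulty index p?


Item difficulty p = number correct / total examinees
p = 66 / 156
p = 0.4231

0.4231


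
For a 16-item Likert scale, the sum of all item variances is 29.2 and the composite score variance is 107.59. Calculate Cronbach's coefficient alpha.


alpha = (k/(k-1)) * (1 - sum(si^2)/s_total^2)
= (16/15) * (1 - 29.2/107.59)
alpha = 0.7772

0.7772


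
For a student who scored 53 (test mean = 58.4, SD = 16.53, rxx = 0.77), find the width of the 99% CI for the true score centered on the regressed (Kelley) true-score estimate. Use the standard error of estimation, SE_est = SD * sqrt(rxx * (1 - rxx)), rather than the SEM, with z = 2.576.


True score estimate = 0.77*53 + 0.23*58.4 = 54.242
SE_est = SD * sqrt(rxx * (1 - rxx)) = 16.53 * sqrt(0.77 * 0.23) = 16.53 * sqrt(0.1771) = 6.956361
CI = T_est +/- z * SE_est, so width = 2 * z * SE_est = 2 * 2.576 * 6.956361
Width = 35.8392

35.8392


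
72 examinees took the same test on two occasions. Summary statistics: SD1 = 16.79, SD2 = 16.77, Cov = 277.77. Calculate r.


r = cov(X,Y) / (SD_X * SD_Y)
r = 277.77 / (16.79 * 16.77)
r = 277.77 / 281.5683
r = 0.9865

0.9865


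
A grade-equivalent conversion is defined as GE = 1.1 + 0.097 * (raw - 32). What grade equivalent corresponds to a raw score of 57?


raw - median = 57 - 32 = 25
slope * diff = 0.097 * 25 = 2.425
GE = 1.1 + 2.425
GE = 3.525

3.525


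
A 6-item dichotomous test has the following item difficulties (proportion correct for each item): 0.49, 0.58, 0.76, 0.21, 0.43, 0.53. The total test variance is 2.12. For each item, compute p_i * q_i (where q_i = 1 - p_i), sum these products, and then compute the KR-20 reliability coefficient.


For each item, compute p_i * q_i:
  Item 1: 0.49 * 0.51 = 0.2499
  Item 2: 0.58 * 0.42 = 0.2436
  Item 3: 0.76 * 0.24 = 0.1824
  Item 4: 0.21 * 0.79 = 0.1659
  Item 5: 0.43 * 0.57 = 0.2451
  Item 6: 0.53 * 0.47 = 0.2491
Sum(p_i * q_i) = 0.2499 + 0.2436 + 0.1824 + 0.1659 + 0.2451 + 0.2491 = 1.336
KR-20 = (k/(k-1)) * (1 - Sum(p_i*q_i) / Var_total)
= (6/5) * (1 - 1.336/2.12)
= 1.2 * 0.3698
KR-20 = 0.4438

0.4438
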